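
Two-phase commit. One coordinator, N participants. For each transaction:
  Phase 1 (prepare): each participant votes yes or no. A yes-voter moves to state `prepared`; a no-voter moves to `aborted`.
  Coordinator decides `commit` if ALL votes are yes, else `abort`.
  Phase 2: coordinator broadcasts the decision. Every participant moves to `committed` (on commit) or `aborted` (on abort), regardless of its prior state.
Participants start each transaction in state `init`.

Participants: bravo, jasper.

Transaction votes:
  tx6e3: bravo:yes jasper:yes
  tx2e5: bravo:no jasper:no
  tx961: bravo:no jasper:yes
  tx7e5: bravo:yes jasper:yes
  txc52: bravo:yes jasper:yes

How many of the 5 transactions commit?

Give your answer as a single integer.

tx6e3: all yes -> commit (commits=1)
tx2e5: no from bravo, jasper -> abort (commits=1)
tx961: no from bravo -> abort (commits=1)
tx7e5: all yes -> commit (commits=2)
txc52: all yes -> commit (commits=3)

Answer: 3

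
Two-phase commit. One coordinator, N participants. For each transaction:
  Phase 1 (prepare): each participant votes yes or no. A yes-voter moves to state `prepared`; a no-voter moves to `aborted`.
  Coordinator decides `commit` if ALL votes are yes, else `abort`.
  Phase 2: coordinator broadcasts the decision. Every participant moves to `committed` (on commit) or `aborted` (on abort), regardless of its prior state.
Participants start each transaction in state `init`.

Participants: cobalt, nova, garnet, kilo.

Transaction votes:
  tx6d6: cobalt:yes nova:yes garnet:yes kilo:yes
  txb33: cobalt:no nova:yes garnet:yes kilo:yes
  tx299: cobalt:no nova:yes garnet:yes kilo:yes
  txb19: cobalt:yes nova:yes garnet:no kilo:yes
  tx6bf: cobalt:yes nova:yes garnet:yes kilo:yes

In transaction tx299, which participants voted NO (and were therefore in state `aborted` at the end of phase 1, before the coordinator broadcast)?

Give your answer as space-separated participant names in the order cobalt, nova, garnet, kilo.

Txn tx299 phase 1: cobalt no -> aborted; nova yes -> prepared; garnet yes -> prepared; kilo yes -> prepared

Answer: cobalt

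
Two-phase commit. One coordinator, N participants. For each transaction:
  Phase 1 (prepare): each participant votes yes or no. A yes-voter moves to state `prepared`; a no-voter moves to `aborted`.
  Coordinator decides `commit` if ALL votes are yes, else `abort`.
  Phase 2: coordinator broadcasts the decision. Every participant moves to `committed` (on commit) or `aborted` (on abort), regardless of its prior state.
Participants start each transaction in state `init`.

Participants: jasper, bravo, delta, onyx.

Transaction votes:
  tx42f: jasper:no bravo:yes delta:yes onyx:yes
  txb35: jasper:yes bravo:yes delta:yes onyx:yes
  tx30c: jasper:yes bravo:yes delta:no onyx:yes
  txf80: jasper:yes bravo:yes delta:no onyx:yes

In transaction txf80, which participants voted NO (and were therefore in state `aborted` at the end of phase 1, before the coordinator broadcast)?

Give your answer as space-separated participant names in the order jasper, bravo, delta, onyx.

Txn txf80 phase 1: jasper yes -> prepared; bravo yes -> prepared; delta no -> aborted; onyx yes -> prepared

Answer: delta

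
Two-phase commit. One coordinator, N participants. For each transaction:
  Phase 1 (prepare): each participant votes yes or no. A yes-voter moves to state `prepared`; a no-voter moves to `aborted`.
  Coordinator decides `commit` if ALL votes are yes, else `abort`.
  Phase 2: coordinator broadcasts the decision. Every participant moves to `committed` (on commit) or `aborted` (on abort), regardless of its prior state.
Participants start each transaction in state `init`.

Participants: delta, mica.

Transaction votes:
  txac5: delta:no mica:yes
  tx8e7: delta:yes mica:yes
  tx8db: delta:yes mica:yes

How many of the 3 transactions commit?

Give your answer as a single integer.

txac5: no from delta -> abort (commits=0)
tx8e7: all yes -> commit (commits=1)
tx8db: all yes -> commit (commits=2)

Answer: 2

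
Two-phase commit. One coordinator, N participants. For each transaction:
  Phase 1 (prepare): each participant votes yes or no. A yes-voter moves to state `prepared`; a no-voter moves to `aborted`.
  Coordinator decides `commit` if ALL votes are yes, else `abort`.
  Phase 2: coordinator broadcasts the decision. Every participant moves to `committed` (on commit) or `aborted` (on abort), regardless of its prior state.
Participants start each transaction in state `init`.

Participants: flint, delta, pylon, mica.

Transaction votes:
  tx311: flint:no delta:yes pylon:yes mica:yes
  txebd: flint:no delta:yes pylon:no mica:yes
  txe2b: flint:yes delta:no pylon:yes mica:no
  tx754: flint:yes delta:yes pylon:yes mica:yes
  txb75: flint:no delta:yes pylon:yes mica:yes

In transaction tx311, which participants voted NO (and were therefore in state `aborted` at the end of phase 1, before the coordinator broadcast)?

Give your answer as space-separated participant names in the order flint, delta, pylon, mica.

Txn tx311 phase 1: flint no -> aborted; delta yes -> prepared; pylon yes -> prepared; mica yes -> prepared

Answer: flint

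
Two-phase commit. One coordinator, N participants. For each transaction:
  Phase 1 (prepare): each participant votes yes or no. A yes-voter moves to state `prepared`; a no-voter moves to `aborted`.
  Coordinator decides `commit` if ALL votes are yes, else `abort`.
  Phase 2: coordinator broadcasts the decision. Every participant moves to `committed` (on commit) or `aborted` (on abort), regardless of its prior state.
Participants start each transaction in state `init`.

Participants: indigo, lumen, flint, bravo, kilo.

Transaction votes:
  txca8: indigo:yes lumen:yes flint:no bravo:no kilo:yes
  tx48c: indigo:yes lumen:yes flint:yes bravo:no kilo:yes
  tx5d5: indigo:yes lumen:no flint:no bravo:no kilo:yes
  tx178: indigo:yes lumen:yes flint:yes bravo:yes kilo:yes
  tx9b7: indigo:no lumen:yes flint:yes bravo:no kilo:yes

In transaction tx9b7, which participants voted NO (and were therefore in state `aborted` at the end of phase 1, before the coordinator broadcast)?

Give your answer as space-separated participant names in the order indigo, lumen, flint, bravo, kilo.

Txn tx9b7 phase 1: indigo no -> aborted; lumen yes -> prepared; flint yes -> prepared; bravo no -> aborted; kilo yes -> prepared

Answer: indigo bravo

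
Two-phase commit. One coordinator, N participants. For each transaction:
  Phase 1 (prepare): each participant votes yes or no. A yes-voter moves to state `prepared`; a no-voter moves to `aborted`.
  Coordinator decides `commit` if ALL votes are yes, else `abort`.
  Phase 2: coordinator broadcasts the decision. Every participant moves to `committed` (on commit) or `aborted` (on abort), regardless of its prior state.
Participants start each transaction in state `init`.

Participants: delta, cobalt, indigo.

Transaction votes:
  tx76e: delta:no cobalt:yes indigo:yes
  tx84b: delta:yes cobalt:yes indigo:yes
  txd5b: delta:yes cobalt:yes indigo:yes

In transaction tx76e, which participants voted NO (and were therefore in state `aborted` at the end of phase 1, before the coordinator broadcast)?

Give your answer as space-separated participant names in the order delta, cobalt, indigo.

Answer: delta

Derivation:
Txn tx76e phase 1: delta no -> aborted; cobalt yes -> prepared; indigo yes -> prepared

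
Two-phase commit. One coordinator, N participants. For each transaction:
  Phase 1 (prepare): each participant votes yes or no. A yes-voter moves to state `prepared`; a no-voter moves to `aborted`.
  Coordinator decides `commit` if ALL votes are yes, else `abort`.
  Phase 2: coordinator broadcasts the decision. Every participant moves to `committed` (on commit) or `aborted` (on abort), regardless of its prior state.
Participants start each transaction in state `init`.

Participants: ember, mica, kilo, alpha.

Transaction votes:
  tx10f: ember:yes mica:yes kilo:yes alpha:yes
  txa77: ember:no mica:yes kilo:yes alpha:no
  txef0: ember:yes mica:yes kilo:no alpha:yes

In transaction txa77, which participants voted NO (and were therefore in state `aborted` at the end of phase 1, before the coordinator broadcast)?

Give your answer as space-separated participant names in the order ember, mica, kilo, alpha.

Answer: ember alpha

Derivation:
Txn txa77 phase 1: ember no -> aborted; mica yes -> prepared; kilo yes -> prepared; alpha no -> aborted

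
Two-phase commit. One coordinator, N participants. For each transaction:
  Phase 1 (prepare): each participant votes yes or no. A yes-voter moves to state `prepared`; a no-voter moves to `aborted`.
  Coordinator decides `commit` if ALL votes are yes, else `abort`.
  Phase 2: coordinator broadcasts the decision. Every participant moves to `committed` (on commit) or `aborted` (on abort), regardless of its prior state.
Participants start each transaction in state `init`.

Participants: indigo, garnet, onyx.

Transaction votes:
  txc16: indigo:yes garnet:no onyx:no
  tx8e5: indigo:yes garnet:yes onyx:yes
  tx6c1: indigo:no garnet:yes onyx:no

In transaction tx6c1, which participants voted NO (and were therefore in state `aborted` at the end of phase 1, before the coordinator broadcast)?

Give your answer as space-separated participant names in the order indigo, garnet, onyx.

Answer: indigo onyx

Derivation:
Txn tx6c1 phase 1: indigo no -> aborted; garnet yes -> prepared; onyx no -> aborted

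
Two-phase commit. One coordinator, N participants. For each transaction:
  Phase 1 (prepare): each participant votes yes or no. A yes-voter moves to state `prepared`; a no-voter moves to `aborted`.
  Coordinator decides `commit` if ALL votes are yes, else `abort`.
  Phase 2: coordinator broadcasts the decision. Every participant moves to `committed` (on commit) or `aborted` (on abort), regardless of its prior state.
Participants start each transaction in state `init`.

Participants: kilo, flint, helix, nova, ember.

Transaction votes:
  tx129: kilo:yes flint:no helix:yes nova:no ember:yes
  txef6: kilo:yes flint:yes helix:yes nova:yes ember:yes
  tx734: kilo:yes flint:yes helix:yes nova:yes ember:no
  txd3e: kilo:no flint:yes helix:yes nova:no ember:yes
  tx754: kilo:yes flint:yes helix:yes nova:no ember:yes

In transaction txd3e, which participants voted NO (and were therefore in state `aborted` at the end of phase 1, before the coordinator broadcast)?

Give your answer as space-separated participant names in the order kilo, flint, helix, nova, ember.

Answer: kilo nova

Derivation:
Txn txd3e phase 1: kilo no -> aborted; flint yes -> prepared; helix yes -> prepared; nova no -> aborted; ember yes -> prepared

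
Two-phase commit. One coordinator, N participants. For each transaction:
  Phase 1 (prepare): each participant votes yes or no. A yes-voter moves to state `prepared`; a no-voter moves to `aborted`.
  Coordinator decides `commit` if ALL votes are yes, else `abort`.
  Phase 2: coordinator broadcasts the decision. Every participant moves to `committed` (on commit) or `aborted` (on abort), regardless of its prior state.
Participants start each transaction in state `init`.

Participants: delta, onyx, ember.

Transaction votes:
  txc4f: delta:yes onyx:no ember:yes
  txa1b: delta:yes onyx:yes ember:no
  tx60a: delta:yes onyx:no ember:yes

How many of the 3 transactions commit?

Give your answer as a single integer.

txc4f: no from onyx -> abort (commits=0)
txa1b: no from ember -> abort (commits=0)
tx60a: no from onyx -> abort (commits=0)

Answer: 0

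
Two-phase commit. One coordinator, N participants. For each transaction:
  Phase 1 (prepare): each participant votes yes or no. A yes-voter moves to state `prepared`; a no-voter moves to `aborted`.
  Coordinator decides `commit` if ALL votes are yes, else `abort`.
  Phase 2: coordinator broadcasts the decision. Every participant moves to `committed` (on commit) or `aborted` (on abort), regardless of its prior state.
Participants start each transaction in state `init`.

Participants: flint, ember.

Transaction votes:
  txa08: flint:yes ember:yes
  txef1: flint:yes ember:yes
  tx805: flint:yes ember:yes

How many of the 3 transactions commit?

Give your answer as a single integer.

txa08: all yes -> commit (commits=1)
txef1: all yes -> commit (commits=2)
tx805: all yes -> commit (commits=3)

Answer: 3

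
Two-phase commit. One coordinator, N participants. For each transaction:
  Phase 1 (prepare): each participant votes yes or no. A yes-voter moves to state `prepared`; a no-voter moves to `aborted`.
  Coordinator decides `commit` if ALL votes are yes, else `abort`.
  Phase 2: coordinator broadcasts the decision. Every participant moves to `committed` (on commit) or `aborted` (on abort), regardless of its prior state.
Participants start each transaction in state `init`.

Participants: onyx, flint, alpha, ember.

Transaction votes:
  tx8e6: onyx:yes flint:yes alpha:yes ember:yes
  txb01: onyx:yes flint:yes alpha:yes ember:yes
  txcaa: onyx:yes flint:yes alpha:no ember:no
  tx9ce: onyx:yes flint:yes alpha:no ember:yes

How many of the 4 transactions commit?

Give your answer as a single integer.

Answer: 2

Derivation:
tx8e6: all yes -> commit (commits=1)
txb01: all yes -> commit (commits=2)
txcaa: no from alpha, ember -> abort (commits=2)
tx9ce: no from alpha -> abort (commits=2)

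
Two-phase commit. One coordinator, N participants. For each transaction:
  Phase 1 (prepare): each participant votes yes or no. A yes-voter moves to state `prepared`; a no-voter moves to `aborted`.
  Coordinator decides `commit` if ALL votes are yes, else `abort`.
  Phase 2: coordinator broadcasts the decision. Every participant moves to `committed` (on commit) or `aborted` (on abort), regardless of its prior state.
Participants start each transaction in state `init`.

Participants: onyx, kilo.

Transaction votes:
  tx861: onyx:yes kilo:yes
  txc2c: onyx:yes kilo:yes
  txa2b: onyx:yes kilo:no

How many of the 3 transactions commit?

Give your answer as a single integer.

tx861: all yes -> commit (commits=1)
txc2c: all yes -> commit (commits=2)
txa2b: no from kilo -> abort (commits=2)

Answer: 2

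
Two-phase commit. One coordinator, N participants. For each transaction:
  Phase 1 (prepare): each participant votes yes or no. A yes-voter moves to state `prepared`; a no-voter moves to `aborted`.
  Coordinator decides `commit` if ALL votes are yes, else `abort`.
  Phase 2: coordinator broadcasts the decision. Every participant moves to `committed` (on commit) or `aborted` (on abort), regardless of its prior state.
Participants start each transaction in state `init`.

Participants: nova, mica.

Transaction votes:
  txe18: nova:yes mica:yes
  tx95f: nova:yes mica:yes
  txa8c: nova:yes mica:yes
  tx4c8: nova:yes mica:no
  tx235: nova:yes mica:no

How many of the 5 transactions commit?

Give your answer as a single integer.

Answer: 3

Derivation:
txe18: all yes -> commit (commits=1)
tx95f: all yes -> commit (commits=2)
txa8c: all yes -> commit (commits=3)
tx4c8: no from mica -> abort (commits=3)
tx235: no from mica -> abort (commits=3)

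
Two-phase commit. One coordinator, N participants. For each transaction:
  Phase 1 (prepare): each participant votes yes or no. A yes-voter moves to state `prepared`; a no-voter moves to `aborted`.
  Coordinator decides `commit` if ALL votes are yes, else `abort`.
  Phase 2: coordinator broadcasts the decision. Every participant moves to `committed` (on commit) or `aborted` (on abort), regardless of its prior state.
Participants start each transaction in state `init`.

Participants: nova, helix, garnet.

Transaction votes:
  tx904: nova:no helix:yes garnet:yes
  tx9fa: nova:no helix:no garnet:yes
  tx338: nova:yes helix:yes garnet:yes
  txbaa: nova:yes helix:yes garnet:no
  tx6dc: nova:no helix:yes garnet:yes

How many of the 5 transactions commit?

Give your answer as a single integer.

Answer: 1

Derivation:
tx904: no from nova -> abort (commits=0)
tx9fa: no from nova, helix -> abort (commits=0)
tx338: all yes -> commit (commits=1)
txbaa: no from garnet -> abort (commits=1)
tx6dc: no from nova -> abort (commits=1)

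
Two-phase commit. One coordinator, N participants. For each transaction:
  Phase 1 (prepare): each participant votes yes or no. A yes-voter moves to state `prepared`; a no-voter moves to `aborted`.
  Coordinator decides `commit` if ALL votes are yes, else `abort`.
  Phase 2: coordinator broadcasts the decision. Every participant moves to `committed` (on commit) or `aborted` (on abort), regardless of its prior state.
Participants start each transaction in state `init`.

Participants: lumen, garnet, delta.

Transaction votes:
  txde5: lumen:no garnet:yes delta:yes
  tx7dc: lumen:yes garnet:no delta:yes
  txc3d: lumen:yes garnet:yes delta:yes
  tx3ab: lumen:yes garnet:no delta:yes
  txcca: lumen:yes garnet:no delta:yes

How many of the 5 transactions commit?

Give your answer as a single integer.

txde5: no from lumen -> abort (commits=0)
tx7dc: no from garnet -> abort (commits=0)
txc3d: all yes -> commit (commits=1)
tx3ab: no from garnet -> abort (commits=1)
txcca: no from garnet -> abort (commits=1)

Answer: 1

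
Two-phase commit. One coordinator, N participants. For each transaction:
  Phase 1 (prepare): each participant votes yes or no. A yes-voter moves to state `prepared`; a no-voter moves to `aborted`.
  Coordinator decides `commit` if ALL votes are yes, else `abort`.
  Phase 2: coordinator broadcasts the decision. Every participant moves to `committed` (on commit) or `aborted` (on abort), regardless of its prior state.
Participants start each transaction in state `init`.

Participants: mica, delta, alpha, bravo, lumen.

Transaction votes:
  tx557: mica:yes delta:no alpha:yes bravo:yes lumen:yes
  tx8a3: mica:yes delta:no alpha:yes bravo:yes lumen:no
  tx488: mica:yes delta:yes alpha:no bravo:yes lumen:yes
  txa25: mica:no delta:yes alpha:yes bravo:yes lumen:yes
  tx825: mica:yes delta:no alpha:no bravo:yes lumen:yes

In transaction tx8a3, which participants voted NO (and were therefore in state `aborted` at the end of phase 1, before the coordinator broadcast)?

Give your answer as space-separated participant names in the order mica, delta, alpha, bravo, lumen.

Txn tx8a3 phase 1: mica yes -> prepared; delta no -> aborted; alpha yes -> prepared; bravo yes -> prepared; lumen no -> aborted

Answer: delta lumen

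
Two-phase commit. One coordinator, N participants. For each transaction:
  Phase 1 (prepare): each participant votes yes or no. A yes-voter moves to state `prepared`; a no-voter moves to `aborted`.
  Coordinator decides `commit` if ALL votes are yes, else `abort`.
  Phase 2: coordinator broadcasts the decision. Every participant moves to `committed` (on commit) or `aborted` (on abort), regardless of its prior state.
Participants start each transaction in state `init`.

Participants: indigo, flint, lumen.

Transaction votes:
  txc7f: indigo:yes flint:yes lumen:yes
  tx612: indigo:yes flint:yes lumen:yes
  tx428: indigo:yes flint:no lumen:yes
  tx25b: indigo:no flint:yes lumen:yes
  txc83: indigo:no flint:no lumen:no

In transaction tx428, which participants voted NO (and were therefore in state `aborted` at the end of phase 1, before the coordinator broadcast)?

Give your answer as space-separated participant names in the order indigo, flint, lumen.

Txn tx428 phase 1: indigo yes -> prepared; flint no -> aborted; lumen yes -> prepared

Answer: flint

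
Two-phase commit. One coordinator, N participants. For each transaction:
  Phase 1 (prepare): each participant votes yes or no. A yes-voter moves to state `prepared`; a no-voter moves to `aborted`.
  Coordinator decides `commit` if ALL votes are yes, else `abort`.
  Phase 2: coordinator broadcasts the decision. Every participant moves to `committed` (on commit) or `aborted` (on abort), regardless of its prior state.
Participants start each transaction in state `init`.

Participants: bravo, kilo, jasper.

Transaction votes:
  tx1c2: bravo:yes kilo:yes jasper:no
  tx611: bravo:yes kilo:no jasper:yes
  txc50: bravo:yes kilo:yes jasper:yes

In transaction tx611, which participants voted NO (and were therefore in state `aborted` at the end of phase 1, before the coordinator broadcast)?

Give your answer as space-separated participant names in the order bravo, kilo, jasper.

Txn tx611 phase 1: bravo yes -> prepared; kilo no -> aborted; jasper yes -> prepared

Answer: kilo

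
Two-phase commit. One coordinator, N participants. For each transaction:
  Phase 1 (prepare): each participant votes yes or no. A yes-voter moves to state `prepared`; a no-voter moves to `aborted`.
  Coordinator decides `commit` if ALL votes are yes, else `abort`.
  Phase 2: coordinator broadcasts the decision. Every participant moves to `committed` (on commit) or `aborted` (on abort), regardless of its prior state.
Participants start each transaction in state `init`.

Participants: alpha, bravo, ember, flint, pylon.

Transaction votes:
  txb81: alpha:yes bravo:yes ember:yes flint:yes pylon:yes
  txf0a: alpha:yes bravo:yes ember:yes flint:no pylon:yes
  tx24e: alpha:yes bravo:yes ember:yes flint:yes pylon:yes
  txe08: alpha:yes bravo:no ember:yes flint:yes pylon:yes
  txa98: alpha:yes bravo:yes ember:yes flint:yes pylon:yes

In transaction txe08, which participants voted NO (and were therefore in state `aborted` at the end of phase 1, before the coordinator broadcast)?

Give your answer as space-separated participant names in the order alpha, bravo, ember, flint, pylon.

Answer: bravo

Derivation:
Txn txe08 phase 1: alpha yes -> prepared; bravo no -> aborted; ember yes -> prepared; flint yes -> prepared; pylon yes -> prepared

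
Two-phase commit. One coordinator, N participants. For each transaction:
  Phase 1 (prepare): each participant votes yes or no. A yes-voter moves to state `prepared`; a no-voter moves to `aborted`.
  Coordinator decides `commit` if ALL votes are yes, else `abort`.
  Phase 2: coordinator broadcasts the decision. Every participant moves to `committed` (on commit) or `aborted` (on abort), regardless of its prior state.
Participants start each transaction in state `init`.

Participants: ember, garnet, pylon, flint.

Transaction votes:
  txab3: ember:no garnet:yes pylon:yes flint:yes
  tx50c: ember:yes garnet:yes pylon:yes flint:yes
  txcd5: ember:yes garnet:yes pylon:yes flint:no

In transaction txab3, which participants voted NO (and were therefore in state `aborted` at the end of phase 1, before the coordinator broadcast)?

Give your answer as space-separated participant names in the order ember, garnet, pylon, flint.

Txn txab3 phase 1: ember no -> aborted; garnet yes -> prepared; pylon yes -> prepared; flint yes -> prepared

Answer: ember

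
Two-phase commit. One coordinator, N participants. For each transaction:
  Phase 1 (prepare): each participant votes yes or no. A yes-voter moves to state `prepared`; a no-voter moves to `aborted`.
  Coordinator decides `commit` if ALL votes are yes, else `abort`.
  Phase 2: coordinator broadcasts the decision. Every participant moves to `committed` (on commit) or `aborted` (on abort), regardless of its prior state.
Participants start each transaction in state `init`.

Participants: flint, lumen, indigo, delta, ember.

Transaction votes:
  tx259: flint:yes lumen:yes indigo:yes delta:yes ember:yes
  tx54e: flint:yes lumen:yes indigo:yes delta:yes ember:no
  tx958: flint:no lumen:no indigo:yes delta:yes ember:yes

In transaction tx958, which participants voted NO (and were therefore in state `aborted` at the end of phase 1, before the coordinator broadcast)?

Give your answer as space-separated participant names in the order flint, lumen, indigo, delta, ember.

Answer: flint lumen

Derivation:
Txn tx958 phase 1: flint no -> aborted; lumen no -> aborted; indigo yes -> prepared; delta yes -> prepared; ember yes -> prepared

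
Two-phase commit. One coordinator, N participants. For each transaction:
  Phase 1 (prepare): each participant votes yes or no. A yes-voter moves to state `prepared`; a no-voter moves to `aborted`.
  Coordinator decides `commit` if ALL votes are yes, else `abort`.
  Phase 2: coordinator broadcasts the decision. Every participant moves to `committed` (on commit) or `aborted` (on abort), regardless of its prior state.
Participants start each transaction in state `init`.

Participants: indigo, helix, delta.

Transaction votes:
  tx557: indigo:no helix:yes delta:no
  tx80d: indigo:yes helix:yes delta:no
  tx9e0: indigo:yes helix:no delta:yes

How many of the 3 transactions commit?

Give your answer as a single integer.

tx557: no from indigo, delta -> abort (commits=0)
tx80d: no from delta -> abort (commits=0)
tx9e0: no from helix -> abort (commits=0)

Answer: 0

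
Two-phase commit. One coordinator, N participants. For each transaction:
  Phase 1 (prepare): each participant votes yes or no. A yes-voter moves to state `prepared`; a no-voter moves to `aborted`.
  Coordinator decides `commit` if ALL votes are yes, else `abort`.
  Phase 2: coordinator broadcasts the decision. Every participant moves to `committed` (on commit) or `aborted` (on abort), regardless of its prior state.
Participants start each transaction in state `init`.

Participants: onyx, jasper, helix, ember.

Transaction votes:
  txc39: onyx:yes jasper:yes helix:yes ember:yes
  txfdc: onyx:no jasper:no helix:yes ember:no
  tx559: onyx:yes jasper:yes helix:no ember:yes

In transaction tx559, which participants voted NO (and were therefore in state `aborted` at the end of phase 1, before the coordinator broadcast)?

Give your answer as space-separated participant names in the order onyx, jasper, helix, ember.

Answer: helix

Derivation:
Txn tx559 phase 1: onyx yes -> prepared; jasper yes -> prepared; helix no -> aborted; ember yes -> prepared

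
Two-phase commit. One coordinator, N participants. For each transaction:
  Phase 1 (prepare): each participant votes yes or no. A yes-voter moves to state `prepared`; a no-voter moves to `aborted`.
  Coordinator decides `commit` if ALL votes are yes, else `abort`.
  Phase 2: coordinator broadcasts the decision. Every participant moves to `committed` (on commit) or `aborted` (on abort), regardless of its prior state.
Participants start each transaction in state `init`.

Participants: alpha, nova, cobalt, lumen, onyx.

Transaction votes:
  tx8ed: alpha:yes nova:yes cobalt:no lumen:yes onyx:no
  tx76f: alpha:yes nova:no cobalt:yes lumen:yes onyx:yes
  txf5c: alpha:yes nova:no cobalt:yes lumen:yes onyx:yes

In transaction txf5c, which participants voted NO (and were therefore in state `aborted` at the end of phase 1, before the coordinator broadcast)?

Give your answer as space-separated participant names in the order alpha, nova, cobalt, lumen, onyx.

Txn txf5c phase 1: alpha yes -> prepared; nova no -> aborted; cobalt yes -> prepared; lumen yes -> prepared; onyx yes -> prepared

Answer: nova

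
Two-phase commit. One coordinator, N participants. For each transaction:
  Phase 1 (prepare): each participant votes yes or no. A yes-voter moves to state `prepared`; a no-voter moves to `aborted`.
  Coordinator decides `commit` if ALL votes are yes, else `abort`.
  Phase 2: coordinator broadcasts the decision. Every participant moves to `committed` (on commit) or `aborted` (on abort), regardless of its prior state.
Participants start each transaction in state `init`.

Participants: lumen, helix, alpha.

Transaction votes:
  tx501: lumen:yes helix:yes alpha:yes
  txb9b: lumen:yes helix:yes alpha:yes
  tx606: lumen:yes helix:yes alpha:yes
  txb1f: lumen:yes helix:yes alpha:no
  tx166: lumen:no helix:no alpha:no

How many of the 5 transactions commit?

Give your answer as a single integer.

tx501: all yes -> commit (commits=1)
txb9b: all yes -> commit (commits=2)
tx606: all yes -> commit (commits=3)
txb1f: no from alpha -> abort (commits=3)
tx166: no from lumen, helix, alpha -> abort (commits=3)

Answer: 3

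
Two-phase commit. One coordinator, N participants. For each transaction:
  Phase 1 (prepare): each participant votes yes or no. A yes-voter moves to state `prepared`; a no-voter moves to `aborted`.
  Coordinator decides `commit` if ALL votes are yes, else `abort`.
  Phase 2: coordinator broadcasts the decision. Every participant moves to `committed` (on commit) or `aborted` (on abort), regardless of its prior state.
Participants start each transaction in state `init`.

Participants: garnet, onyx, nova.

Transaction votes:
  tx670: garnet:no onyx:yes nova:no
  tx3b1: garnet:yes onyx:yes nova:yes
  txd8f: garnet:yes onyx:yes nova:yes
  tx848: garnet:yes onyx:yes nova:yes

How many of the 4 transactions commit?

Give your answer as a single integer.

tx670: no from garnet, nova -> abort (commits=0)
tx3b1: all yes -> commit (commits=1)
txd8f: all yes -> commit (commits=2)
tx848: all yes -> commit (commits=3)

Answer: 3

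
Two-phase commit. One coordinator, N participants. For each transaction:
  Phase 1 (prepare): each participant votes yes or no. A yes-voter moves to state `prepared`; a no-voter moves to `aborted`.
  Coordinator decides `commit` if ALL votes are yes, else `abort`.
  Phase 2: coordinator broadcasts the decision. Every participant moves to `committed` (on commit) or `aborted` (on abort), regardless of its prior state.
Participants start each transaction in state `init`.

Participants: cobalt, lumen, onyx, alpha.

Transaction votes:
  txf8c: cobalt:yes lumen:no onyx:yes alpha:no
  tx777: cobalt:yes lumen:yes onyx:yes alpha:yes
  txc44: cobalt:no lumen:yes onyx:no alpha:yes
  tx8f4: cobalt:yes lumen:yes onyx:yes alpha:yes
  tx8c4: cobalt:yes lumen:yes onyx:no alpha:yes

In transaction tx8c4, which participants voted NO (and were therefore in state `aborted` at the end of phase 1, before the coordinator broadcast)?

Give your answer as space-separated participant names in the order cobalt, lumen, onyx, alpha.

Answer: onyx

Derivation:
Txn tx8c4 phase 1: cobalt yes -> prepared; lumen yes -> prepared; onyx no -> aborted; alpha yes -> prepared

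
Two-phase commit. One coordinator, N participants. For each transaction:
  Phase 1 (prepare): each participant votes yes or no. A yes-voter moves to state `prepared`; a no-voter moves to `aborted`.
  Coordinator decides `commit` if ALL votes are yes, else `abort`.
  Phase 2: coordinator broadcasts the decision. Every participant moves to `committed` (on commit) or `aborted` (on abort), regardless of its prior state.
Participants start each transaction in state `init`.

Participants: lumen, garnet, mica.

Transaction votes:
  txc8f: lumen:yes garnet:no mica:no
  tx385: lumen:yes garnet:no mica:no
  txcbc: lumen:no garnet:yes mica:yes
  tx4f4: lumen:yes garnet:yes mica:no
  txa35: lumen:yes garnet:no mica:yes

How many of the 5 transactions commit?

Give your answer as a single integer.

txc8f: no from garnet, mica -> abort (commits=0)
tx385: no from garnet, mica -> abort (commits=0)
txcbc: no from lumen -> abort (commits=0)
tx4f4: no from mica -> abort (commits=0)
txa35: no from garnet -> abort (commits=0)

Answer: 0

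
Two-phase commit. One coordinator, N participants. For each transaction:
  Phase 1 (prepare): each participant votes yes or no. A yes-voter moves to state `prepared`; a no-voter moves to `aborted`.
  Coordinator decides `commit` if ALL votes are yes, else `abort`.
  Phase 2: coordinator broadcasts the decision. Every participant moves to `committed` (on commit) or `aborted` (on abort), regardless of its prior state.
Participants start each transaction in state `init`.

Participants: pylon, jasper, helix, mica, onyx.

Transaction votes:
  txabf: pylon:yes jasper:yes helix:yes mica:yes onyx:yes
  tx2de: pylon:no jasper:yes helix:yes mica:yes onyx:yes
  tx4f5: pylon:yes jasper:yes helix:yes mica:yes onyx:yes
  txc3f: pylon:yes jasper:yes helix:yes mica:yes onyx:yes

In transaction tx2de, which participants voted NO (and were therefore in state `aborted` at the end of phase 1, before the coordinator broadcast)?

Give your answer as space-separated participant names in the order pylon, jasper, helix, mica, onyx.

Txn tx2de phase 1: pylon no -> aborted; jasper yes -> prepared; helix yes -> prepared; mica yes -> prepared; onyx yes -> prepared

Answer: pylon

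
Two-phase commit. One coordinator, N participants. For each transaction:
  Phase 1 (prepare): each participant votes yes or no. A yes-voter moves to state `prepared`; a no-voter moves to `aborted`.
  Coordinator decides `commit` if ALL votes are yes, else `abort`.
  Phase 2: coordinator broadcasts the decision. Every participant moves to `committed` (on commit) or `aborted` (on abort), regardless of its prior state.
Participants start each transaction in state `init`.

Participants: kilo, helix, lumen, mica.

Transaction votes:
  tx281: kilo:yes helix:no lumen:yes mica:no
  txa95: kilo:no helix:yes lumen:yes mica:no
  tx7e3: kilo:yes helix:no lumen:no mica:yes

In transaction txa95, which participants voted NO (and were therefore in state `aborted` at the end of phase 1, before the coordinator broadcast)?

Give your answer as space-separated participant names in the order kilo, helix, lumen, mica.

Answer: kilo mica

Derivation:
Txn txa95 phase 1: kilo no -> aborted; helix yes -> prepared; lumen yes -> prepared; mica no -> aborted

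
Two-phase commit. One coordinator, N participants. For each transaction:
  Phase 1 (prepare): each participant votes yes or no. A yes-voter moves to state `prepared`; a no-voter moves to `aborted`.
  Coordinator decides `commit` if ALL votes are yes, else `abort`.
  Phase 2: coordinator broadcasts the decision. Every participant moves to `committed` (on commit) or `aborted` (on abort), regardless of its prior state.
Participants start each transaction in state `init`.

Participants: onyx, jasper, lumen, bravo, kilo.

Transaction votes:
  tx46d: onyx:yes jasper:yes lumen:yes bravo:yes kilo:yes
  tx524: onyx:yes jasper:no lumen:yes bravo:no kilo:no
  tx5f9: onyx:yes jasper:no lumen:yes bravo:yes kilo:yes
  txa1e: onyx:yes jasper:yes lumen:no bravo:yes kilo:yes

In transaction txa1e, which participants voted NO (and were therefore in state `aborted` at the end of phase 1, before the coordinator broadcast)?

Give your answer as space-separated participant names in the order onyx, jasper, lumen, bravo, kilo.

Txn txa1e phase 1: onyx yes -> prepared; jasper yes -> prepared; lumen no -> aborted; bravo yes -> prepared; kilo yes -> prepared

Answer: lumen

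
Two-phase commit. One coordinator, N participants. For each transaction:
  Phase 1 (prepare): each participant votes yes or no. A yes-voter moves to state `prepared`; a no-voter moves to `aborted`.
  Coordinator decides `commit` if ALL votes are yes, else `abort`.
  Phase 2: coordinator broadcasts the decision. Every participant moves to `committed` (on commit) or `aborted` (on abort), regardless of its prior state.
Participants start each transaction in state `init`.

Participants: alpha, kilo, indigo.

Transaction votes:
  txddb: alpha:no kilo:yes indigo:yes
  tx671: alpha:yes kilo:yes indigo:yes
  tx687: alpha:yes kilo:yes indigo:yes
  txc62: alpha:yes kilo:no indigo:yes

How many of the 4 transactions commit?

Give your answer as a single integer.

txddb: no from alpha -> abort (commits=0)
tx671: all yes -> commit (commits=1)
tx687: all yes -> commit (commits=2)
txc62: no from kilo -> abort (commits=2)

Answer: 2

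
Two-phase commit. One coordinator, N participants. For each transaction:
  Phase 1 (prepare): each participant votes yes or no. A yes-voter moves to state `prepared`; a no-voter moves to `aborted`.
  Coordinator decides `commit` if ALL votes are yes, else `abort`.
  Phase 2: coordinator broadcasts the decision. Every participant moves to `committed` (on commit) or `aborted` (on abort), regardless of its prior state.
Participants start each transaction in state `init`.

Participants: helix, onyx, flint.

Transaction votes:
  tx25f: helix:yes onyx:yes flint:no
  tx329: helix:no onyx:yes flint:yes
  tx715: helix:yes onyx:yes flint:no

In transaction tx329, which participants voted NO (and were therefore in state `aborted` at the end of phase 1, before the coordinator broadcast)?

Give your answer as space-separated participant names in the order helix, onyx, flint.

Answer: helix

Derivation:
Txn tx329 phase 1: helix no -> aborted; onyx yes -> prepared; flint yes -> prepared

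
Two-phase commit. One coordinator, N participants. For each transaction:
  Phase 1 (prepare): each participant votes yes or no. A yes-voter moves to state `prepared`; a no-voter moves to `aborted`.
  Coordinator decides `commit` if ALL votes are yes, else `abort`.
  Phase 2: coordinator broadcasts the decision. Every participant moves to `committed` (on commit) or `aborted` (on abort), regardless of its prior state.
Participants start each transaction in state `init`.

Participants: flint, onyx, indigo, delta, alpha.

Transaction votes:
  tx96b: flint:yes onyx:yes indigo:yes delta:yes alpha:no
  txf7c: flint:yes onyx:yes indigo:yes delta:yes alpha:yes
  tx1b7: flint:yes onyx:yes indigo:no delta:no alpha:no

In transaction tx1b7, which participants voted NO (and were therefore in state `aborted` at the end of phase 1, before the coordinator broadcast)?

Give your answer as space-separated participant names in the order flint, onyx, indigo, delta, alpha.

Txn tx1b7 phase 1: flint yes -> prepared; onyx yes -> prepared; indigo no -> aborted; delta no -> aborted; alpha no -> aborted

Answer: indigo delta alpha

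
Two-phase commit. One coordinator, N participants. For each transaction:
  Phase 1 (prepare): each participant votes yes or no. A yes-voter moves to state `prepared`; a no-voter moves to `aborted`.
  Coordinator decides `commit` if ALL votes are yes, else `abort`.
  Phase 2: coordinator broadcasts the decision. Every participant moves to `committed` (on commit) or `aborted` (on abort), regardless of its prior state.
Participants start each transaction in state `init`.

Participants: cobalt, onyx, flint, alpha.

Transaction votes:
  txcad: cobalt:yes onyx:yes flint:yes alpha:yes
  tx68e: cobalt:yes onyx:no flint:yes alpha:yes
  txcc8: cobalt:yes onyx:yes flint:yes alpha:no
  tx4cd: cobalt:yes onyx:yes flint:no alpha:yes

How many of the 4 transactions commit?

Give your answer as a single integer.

txcad: all yes -> commit (commits=1)
tx68e: no from onyx -> abort (commits=1)
txcc8: no from alpha -> abort (commits=1)
tx4cd: no from flint -> abort (commits=1)

Answer: 1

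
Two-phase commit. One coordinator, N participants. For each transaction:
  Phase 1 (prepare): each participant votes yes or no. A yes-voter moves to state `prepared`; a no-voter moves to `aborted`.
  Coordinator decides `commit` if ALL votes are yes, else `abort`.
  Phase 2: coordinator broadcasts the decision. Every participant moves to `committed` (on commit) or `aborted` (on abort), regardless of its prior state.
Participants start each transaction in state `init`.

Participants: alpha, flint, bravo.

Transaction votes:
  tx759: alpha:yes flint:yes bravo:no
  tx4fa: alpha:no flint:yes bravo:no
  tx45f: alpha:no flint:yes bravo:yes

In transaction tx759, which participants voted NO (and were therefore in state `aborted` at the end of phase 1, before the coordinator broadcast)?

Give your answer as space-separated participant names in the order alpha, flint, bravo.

Txn tx759 phase 1: alpha yes -> prepared; flint yes -> prepared; bravo no -> aborted

Answer: bravo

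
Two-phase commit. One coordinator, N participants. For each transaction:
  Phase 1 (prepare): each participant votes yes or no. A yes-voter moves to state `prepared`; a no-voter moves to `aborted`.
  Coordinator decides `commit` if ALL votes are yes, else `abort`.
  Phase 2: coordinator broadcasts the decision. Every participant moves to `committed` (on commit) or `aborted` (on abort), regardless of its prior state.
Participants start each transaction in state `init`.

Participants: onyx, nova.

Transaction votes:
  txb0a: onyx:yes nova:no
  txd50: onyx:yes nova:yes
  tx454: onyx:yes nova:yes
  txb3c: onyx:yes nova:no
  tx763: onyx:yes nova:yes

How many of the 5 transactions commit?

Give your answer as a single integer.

txb0a: no from nova -> abort (commits=0)
txd50: all yes -> commit (commits=1)
tx454: all yes -> commit (commits=2)
txb3c: no from nova -> abort (commits=2)
tx763: all yes -> commit (commits=3)

Answer: 3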